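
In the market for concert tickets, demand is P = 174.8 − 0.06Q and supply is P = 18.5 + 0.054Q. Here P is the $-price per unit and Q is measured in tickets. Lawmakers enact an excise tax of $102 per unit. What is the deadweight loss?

Competitive equilibrium: 174.8 − 0.06Q = 18.5 + 0.054Q → Q* = 1371.0526, P* = 92.5368.
With the tax, the buyer price exceeds the seller price by 102: (174.8 − 0.06Q) − (18.5 + 0.054Q) = 102 → Q' = 476.3158.
ΔQ = 1371.0526 − 476.3158 = 894.7368; the wedge equals the tax, 102.
DWL = ½ × 894.7368 × 102 = $45631.58.

$45631.58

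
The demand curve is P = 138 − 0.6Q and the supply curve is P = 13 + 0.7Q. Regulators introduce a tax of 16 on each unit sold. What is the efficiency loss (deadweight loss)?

Competitive equilibrium: 138 − 0.6Q = 13 + 0.7Q → Q* = 96.1538, P* = 80.3077.
With the tax, the buyer price exceeds the seller price by 16: (138 − 0.6Q) − (13 + 0.7Q) = 16 → Q' = 83.8462.
ΔQ = 96.1538 − 83.8462 = 12.3076; the wedge equals the tax, 16.
Welfare loss = ½ × 12.3076 × 16 = 98.46.

98.46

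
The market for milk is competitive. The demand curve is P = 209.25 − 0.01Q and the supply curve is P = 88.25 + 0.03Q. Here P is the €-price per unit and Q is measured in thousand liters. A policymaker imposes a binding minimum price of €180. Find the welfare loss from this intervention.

Competitive equilibrium: 209.25 − 0.01Q = 88.25 + 0.03Q → Q* = 3025, P* = 179.
At the floor P = 180, quantity demanded = (209.25 − 180)/0.01 = 2925.
Sellers' marginal cost at Q' = 2925: 88.25 + 0.03·2925 = 176.
ΔQ = 3025 − 2925 = 100; wedge = 180 − 176 = 4.
Deadweight loss = ½ × 100 × 4 = €200 thousand.

€200 thousand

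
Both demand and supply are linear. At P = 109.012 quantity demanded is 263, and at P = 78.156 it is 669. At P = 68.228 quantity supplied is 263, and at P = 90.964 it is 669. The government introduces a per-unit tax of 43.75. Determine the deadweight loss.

Demand slope = (78.156 − 109.012)/(669 − 263) = −0.076, so P = 129 − 0.076Q.
Supply slope = (90.964 − 68.228)/(669 − 263) = 0.056, so P = 53.5 + 0.056Q.
Competitive equilibrium: 129 − 0.076Q = 53.5 + 0.056Q → Q* = 571.9697, P* = 85.5303.
With the tax, the buyer price exceeds the seller price by 43.75: (129 − 0.076Q) − (53.5 + 0.056Q) = 43.75 → Q' = 240.5303.
ΔQ = 571.9697 − 240.5303 = 331.4394; the wedge equals the tax, 43.75.
The triangle = ½ × 331.4394 × 43.75 = 7250.24.

7250.24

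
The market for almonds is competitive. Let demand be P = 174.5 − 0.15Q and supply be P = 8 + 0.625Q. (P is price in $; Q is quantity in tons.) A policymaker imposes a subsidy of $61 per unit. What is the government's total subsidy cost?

$17906.45

Competitive equilibrium: 174.5 − 0.15Q = 8 + 0.625Q → Q* = 214.8387, P* = 142.2742.
The subsidy lowers effective supply by 61: P = 0.625Q − 53.
New quantity: 174.5 − 0.15Q = 0.625Q − 53 → Q' = 293.5484.
Total subsidy cost = 61 × 293.5484 = $17906.45.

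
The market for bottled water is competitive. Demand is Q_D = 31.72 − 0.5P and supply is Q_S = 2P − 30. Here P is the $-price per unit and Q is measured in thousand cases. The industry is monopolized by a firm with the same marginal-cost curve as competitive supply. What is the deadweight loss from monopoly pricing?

In inverse form: demand P = 63.44 − 2Q, supply P = 15 + 0.5Q.
Competitive equilibrium: 63.44 − 2Q = 15 + 0.5Q → Q* = 19.376, P* = 24.688.
Marginal revenue: MR = 63.44 − 4Q. Set MR = MC: 63.44 − 4Q = 15 + 0.5Q → Q_m = 10.7644.
Price P_m = 63.44 − 2·10.7644 = 41.9112; MC(Q_m) = 15 + 0.5·10.7644 = 20.3822.
Competitive Q* = 19.376, so ΔQ = 8.6116; wedge = 41.9112 − 20.3822 = 21.529.
Deadweight loss = ½ × 8.6116 × 21.529 = $92.70 thousand.

$92.70 thousand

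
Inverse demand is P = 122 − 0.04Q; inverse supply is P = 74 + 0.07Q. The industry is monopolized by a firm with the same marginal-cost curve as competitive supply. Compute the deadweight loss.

Competitive equilibrium: 122 − 0.04Q = 74 + 0.07Q → Q* = 436.3636, P* = 104.5455.
Marginal revenue: MR = 122 − 0.08Q. Set MR = MC: 122 − 0.08Q = 74 + 0.07Q → Q_m = 320.
Price P_m = 122 − 0.04·320 = 109.2; MC(Q_m) = 74 + 0.07·320 = 96.4.
Competitive Q* = 436.3636, so ΔQ = 116.3636; wedge = 109.2 − 96.4 = 12.8.
Welfare loss = ½ × 116.3636 × 12.8 = 744.73.

744.73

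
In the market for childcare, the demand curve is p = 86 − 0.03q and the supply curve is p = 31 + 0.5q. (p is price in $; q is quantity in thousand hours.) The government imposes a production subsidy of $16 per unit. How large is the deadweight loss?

Competitive equilibrium: 86 − 0.03q = 31 + 0.5q → q* = 103.7736, p* = 82.8868.
The subsidy lowers effective supply by 16: p = 15 + 0.5q.
New quantity: 86 − 0.03q = 15 + 0.5q → q' = 133.9623.
Overproduction Δq = 133.9623 − 103.7736 = 30.1887; wedge = subsidy = 16.
DWL = ½ × 30.1887 × 16 = $241.51 thousand.

$241.51 thousand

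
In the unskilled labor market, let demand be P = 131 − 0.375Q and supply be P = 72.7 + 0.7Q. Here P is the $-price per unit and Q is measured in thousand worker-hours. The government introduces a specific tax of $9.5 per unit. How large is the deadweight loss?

Competitive equilibrium: 131 − 0.375Q = 72.7 + 0.7Q → Q* = 54.2326, P* = 110.6628.
With the tax, the buyer price exceeds the seller price by 9.5: (131 − 0.375Q) − (72.7 + 0.7Q) = 9.5 → Q' = 45.3953.
ΔQ = 54.2326 − 45.3953 = 8.8373; the wedge equals the tax, 9.5.
Welfare loss = ½ × 8.8373 × 9.5 = $41.98 thousand.

$41.98 thousand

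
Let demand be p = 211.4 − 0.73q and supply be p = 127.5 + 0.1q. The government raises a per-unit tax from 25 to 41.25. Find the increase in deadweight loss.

Competitive equilibrium: 211.4 − 0.73q = 127.5 + 0.1q → q* = 101.0843, p* = 137.6084.
For a per-unit tax t: Δq = t/0.83, so DWL = ½·t·(t/0.83) = t²/1.66.
At t = 25: DWL = 376.506. At t = 41.25: DWL = 1025.038.
Increase = 1025.038 − 376.506 = 648.53.

648.53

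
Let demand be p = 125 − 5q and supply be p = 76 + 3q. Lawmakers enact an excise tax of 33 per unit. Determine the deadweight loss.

Competitive equilibrium: 125 − 5q = 76 + 3q → q* = 6.125, p* = 94.375.
With the tax, the buyer price exceeds the seller price by 33: (125 − 5q) − (76 + 3q) = 33 → q' = 2.
Δq = 6.125 − 2 = 4.125; the wedge equals the tax, 33.
Deadweight loss = ½ × 4.125 × 33 = 68.06.

68.06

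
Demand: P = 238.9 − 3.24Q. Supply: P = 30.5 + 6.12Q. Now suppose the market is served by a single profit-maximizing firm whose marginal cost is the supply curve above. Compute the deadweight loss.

153.40

Competitive equilibrium: 238.9 − 3.24Q = 30.5 + 6.12Q → Q* = 22.265, P* = 166.7615.
Marginal revenue: MR = 238.9 − 6.48Q. Set MR = MC: 238.9 − 6.48Q = 30.5 + 6.12Q → Q_m = 16.5397.
Price P_m = 238.9 − 3.24·16.5397 = 185.3114; MC(Q_m) = 30.5 + 6.12·16.5397 = 131.723.
Competitive Q* = 22.265, so ΔQ = 5.7253; wedge = 185.3114 − 131.723 = 53.5884.
Deadweight loss = ½ × 5.7253 × 53.5884 = 153.40.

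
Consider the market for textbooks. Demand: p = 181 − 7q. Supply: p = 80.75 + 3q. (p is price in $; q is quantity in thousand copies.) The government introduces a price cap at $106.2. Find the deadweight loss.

Competitive equilibrium: 181 − 7q = 80.75 + 3q → q* = 10.025, p* = 110.825.
At the ceiling p = 106.2, quantity supplied = (106.2 − 80.75)/3 = 8.4833.
Willingness to pay at q' = 8.4833: 181 − 7·8.4833 = 121.6169.
Δq = 10.025 − 8.4833 = 1.5417; wedge = 121.6169 − 106.2 = 15.4169.
The triangle = ½ × 1.5417 × 15.4169 = $11.88 thousand.

$11.88 thousand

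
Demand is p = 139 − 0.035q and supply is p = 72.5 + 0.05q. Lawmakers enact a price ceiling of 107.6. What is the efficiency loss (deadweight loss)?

274.41

Competitive equilibrium: 139 − 0.035q = 72.5 + 0.05q → q* = 782.3529, p* = 111.6176.
At the ceiling p = 107.6, quantity supplied = (107.6 − 72.5)/0.05 = 702.
Willingness to pay at q' = 702: 139 − 0.035·702 = 114.43.
Δq = 782.3529 − 702 = 80.3529; wedge = 114.43 − 107.6 = 6.83.
Deadweight loss = ½ × 80.3529 × 6.83 = 274.41.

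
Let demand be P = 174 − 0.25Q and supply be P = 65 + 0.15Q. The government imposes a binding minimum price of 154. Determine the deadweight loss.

7411.25

Competitive equilibrium: 174 − 0.25Q = 65 + 0.15Q → Q* = 272.5, P* = 105.875.
At the floor P = 154, quantity demanded = (174 − 154)/0.25 = 80.
Sellers' marginal cost at Q' = 80: 65 + 0.15·80 = 77.
ΔQ = 272.5 − 80 = 192.5; wedge = 154 − 77 = 77.
DWL = ½ × 192.5 × 77 = 7411.25.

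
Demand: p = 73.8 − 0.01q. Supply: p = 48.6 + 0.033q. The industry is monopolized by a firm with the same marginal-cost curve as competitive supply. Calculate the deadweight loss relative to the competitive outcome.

Competitive equilibrium: 73.8 − 0.01q = 48.6 + 0.033q → q* = 586.0465, p* = 67.9395.
Marginal revenue: MR = 73.8 − 0.02q. Set MR = MC: 73.8 − 0.02q = 48.6 + 0.033q → q_m = 475.4717.
Price p_m = 73.8 − 0.01·475.4717 = 69.0453; MC(q_m) = 48.6 + 0.033·475.4717 = 64.2906.
Competitive q* = 586.0465, so Δq = 110.5748; wedge = 69.0453 − 64.2906 = 4.7547.
DWL = ½ × 110.5748 × 4.7547 = 262.88.

262.88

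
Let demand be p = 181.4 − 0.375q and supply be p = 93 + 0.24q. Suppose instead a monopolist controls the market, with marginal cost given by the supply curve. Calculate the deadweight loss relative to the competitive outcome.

911.57

Competitive equilibrium: 181.4 − 0.375q = 93 + 0.24q → q* = 143.7398, p* = 127.4976.
Marginal revenue: MR = 181.4 − 0.75q. Set MR = MC: 181.4 − 0.75q = 93 + 0.24q → q_m = 89.2929.
Price p_m = 181.4 − 0.375·89.2929 = 147.9152; MC(q_m) = 93 + 0.24·89.2929 = 114.4303.
Competitive q* = 143.7398, so Δq = 54.4469; wedge = 147.9152 − 114.4303 = 33.4849.
Deadweight loss = ½ × 54.4469 × 33.4849 = 911.57.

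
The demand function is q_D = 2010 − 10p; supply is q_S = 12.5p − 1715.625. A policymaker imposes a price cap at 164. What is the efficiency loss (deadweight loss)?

In inverse form: demand p = 201 − 0.1q, supply p = 137.25 + 0.08q.
Competitive equilibrium: 201 − 0.1q = 137.25 + 0.08q → q* = 354.1667, p* = 165.5833.
At the ceiling p = 164, quantity supplied = (164 − 137.25)/0.08 = 334.375.
Willingness to pay at q' = 334.375: 201 − 0.1·334.375 = 167.5625.
Δq = 354.1667 − 334.375 = 19.7917; wedge = 167.5625 − 164 = 3.5625.
DWL = ½ × 19.7917 × 3.5625 = 35.25.

35.25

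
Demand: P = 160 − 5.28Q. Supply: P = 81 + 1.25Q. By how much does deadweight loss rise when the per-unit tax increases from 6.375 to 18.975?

24.46

Competitive equilibrium: 160 − 5.28Q = 81 + 1.25Q → Q* = 12.098, P* = 96.1225.
For a per-unit tax t: ΔQ = t/6.53, so DWL = ½·t·(t/6.53) = t²/13.06.
At t = 6.375: DWL = 3.112. At t = 18.975: DWL = 27.569.
Increase = 27.569 − 3.112 = 24.46.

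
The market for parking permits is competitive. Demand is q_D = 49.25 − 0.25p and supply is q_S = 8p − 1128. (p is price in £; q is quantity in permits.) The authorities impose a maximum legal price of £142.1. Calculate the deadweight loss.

£47.04

In inverse form: demand p = 197 − 4q, supply p = 141 + 0.125q.
Competitive equilibrium: 197 − 4q = 141 + 0.125q → q* = 13.5758, p* = 142.697.
At the ceiling p = 142.1, quantity supplied = (142.1 − 141)/0.125 = 8.8.
Willingness to pay at q' = 8.8: 197 − 4·8.8 = 161.8.
Δq = 13.5758 − 8.8 = 4.7758; wedge = 161.8 − 142.1 = 19.7.
DWL = ½ × 4.7758 × 19.7 = £47.04.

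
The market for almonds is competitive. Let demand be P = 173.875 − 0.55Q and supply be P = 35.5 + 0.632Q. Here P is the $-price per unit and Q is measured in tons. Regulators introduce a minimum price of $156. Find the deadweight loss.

Competitive equilibrium: 173.875 − 0.55Q = 35.5 + 0.632Q → Q* = 117.06853, P* = 109.48731.
At the floor P = 156, quantity demanded = (173.875 − 156)/0.55 = 32.5.
Sellers' marginal cost at Q' = 32.5: 35.5 + 0.632·32.5 = 56.04.
ΔQ = 117.06853 − 32.5 = 84.56853; wedge = 156 − 56.04 = 99.96.
Deadweight loss = ½ × 84.56853 × 99.96 = $4226.74.

$4226.74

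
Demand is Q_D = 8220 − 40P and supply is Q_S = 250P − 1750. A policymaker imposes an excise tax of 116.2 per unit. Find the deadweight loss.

232800.69

In inverse form: demand P = 205.5 − 0.025Q, supply P = 7 + 0.004Q.
Competitive equilibrium: 205.5 − 0.025Q = 7 + 0.004Q → Q* = 6844.8276, P* = 34.3793.
With the tax, the buyer price exceeds the seller price by 116.2: (205.5 − 0.025Q) − (7 + 0.004Q) = 116.2 → Q' = 2837.931.
ΔQ = 6844.8276 − 2837.931 = 4006.8966; the wedge equals the tax, 116.2.
The triangle = ½ × 4006.8966 × 116.2 = 232800.69.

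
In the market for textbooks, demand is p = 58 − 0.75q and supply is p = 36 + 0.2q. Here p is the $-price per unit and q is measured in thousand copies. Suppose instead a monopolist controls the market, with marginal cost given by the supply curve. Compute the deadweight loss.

$49.58 thousand

Competitive equilibrium: 58 − 0.75q = 36 + 0.2q → q* = 23.1579, p* = 40.6316.
Marginal revenue: MR = 58 − 1.5q. Set MR = MC: 58 − 1.5q = 36 + 0.2q → q_m = 12.9412.
Price p_m = 58 − 0.75·12.9412 = 48.2941; MC(q_m) = 36 + 0.2·12.9412 = 38.5882.
Competitive q* = 23.1579, so Δq = 10.2167; wedge = 48.2941 − 38.5882 = 9.7059.
Welfare loss = ½ × 10.2167 × 9.7059 = $49.58 thousand.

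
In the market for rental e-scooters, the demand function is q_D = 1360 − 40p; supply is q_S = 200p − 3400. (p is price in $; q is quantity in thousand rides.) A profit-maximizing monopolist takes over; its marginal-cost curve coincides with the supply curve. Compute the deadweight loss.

$995.18 thousand

In inverse form: demand p = 34 − 0.025q, supply p = 17 + 0.005q.
Competitive equilibrium: 34 − 0.025q = 17 + 0.005q → q* = 566.66667, p* = 19.83333.
Marginal revenue: MR = 34 − 0.05q. Set MR = MC: 34 − 0.05q = 17 + 0.005q → q_m = 309.09091.
Price p_m = 34 − 0.025·309.09091 = 26.27273; MC(q_m) = 17 + 0.005·309.09091 = 18.54545.
Competitive q* = 566.66667, so Δq = 257.57576; wedge = 26.27273 − 18.54545 = 7.72728.
DWL = ½ × 257.57576 × 7.72728 = $995.18 thousand.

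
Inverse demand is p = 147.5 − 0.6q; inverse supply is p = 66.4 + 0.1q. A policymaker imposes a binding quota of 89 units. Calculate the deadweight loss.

252.46

Competitive equilibrium: 147.5 − 0.6q = 66.4 + 0.1q → q* = 115.8571, p* = 77.9857.
At q = 89: demand price = 147.5 − 0.6·89 = 94.1; supply price = 66.4 + 0.1·89 = 75.3.
Δq = 115.8571 − 89 = 26.8571; wedge = 94.1 − 75.3 = 18.8.
Deadweight loss = ½ × 26.8571 × 18.8 = 252.46.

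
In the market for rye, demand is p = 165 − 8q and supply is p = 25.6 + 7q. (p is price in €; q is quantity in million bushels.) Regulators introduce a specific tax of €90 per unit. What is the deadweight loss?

Competitive equilibrium: 165 − 8q = 25.6 + 7q → q* = 9.2933, p* = 90.6533.
With the tax, the buyer price exceeds the seller price by 90: (165 − 8q) − (25.6 + 7q) = 90 → q' = 3.2933.
Δq = 9.2933 − 3.2933 = 6; the wedge equals the tax, 90.
Welfare loss = ½ × 6 × 90 = €270 million.

€270 million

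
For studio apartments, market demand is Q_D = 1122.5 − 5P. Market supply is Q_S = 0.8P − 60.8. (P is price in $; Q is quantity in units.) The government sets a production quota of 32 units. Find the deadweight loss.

In inverse form: demand P = 224.5 − 0.2Q, supply P = 76 + 1.25Q.
Competitive equilibrium: 224.5 − 0.2Q = 76 + 1.25Q → Q* = 102.4138, P* = 204.0172.
At Q = 32: demand price = 224.5 − 0.2·32 = 218.1; supply price = 76 + 1.25·32 = 116.
ΔQ = 102.4138 − 32 = 70.4138; wedge = 218.1 − 116 = 102.1.
Welfare loss = ½ × 70.4138 × 102.1 = $3594.62.

$3594.62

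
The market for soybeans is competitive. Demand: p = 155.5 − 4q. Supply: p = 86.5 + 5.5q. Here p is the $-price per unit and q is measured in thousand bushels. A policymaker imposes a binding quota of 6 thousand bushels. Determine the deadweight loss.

Competitive equilibrium: 155.5 − 4q = 86.5 + 5.5q → q* = 7.2632, p* = 126.4474.
At q = 6: demand price = 155.5 − 4·6 = 131.5; supply price = 86.5 + 5.5·6 = 119.5.
Δq = 7.2632 − 6 = 1.2632; wedge = 131.5 − 119.5 = 12.
DWL = ½ × 1.2632 × 12 = $7.58 thousand.

$7.58 thousand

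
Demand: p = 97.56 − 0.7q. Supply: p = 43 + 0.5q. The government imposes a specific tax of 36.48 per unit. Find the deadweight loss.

Competitive equilibrium: 97.56 − 0.7q = 43 + 0.5q → q* = 45.4667, p* = 65.7333.
With the tax, the buyer price exceeds the seller price by 36.48: (97.56 − 0.7q) − (43 + 0.5q) = 36.48 → q' = 15.0667.
Δq = 45.4667 − 15.0667 = 30.4; the wedge equals the tax, 36.48.
DWL = ½ × 30.4 × 36.48 = 554.496.

554.496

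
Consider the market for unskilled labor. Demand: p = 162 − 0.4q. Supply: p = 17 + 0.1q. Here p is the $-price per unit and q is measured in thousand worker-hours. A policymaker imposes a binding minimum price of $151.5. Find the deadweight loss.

Competitive equilibrium: 162 − 0.4q = 17 + 0.1q → q* = 290, p* = 46.
At the floor p = 151.5, quantity demanded = (162 − 151.5)/0.4 = 26.25.
Sellers' marginal cost at q' = 26.25: 17 + 0.1·26.25 = 19.625.
Δq = 290 − 26.25 = 263.75; wedge = 151.5 − 19.625 = 131.875.
Deadweight loss = ½ × 263.75 × 131.875 = $17391.02 thousand.

$17391.02 thousand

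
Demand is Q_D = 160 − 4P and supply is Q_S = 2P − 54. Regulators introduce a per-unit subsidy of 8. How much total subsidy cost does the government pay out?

In inverse form: demand P = 40 − 0.25Q, supply P = 27 + 0.5Q.
Competitive equilibrium: 40 − 0.25Q = 27 + 0.5Q → Q* = 17.3333, P* = 35.6667.
The subsidy lowers effective supply by 8: P = 19 + 0.5Q.
New quantity: 40 − 0.25Q = 19 + 0.5Q → Q' = 28.
Total subsidy cost = 8 × 28 = 224.

224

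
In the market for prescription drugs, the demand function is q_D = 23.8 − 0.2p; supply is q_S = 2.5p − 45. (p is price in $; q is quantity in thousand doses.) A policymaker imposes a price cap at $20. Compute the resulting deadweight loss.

$507.04 thousand

In inverse form: demand p = 119 − 5q, supply p = 18 + 0.4q.
Competitive equilibrium: 119 − 5q = 18 + 0.4q → q* = 18.7037, p* = 25.4815.
At the ceiling p = 20, quantity supplied = (20 − 18)/0.4 = 5.
Willingness to pay at q' = 5: 119 − 5·5 = 94.
Δq = 18.7037 − 5 = 13.7037; wedge = 94 − 20 = 74.
The triangle = ½ × 13.7037 × 74 = $507.04 thousand.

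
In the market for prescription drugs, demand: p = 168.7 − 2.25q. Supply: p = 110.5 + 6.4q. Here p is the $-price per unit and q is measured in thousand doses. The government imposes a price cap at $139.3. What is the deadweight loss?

Competitive equilibrium: 168.7 − 2.25q = 110.5 + 6.4q → q* = 6.7283, p* = 153.5613.
At the ceiling p = 139.3, quantity supplied = (139.3 − 110.5)/6.4 = 4.5.
Willingness to pay at q' = 4.5: 168.7 − 2.25·4.5 = 158.575.
Δq = 6.7283 − 4.5 = 2.2283; wedge = 158.575 − 139.3 = 19.275.
DWL = ½ × 2.2283 × 19.275 = $21.48 thousand.

$21.48 thousand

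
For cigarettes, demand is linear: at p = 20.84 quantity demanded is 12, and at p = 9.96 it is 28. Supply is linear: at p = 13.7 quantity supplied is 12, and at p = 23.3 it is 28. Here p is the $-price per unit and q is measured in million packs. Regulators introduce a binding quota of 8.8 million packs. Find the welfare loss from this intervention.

Demand slope = (9.96 − 20.84)/(28 − 12) = −0.68, so p = 29 − 0.68q.
Supply slope = (23.3 − 13.7)/(28 − 12) = 0.6, so p = 6.5 + 0.6q.
Competitive equilibrium: 29 − 0.68q = 6.5 + 0.6q → q* = 17.5781, p* = 17.0469.
At q = 8.8: demand price = 29 − 0.68·8.8 = 23.016; supply price = 6.5 + 0.6·8.8 = 11.78.
Δq = 17.5781 − 8.8 = 8.7781; wedge = 23.016 − 11.78 = 11.236.
The triangle = ½ × 8.7781 × 11.236 = $49.32 million.

$49.32 million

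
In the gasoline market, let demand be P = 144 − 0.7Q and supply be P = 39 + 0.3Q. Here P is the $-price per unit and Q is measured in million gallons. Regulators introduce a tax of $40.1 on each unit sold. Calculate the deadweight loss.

$804.005 million

Competitive equilibrium: 144 − 0.7Q = 39 + 0.3Q → Q* = 105, P* = 70.5.
With the tax, the buyer price exceeds the seller price by 40.1: (144 − 0.7Q) − (39 + 0.3Q) = 40.1 → Q' = 64.9.
ΔQ = 105 − 64.9 = 40.1; the wedge equals the tax, 40.1.
The triangle = ½ × 40.1 × 40.1 = $804.005 million.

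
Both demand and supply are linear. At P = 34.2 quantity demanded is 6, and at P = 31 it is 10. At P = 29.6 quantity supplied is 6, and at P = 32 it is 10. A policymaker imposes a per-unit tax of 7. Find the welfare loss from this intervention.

Demand slope = (31 − 34.2)/(10 − 6) = −0.8, so P = 39 − 0.8Q.
Supply slope = (32 − 29.6)/(10 − 6) = 0.6, so P = 26 + 0.6Q.
Competitive equilibrium: 39 − 0.8Q = 26 + 0.6Q → Q* = 9.2857, P* = 31.5714.
With the tax, the buyer price exceeds the seller price by 7: (39 − 0.8Q) − (26 + 0.6Q) = 7 → Q' = 4.2857.
ΔQ = 9.2857 − 4.2857 = 5; the wedge equals the tax, 7.
DWL = ½ × 5 × 7 = 17.50.

17.50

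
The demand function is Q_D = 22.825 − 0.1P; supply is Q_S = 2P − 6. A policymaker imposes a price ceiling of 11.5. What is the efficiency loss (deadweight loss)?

104.07

In inverse form: demand P = 228.25 − 10Q, supply P = 3 + 0.5Q.
Competitive equilibrium: 228.25 − 10Q = 3 + 0.5Q → Q* = 21.4524, P* = 13.7262.
At the ceiling P = 11.5, quantity supplied = (11.5 − 3)/0.5 = 17.
Willingness to pay at Q' = 17: 228.25 − 10·17 = 58.25.
ΔQ = 21.4524 − 17 = 4.4524; wedge = 58.25 − 11.5 = 46.75.
DWL = ½ × 4.4524 × 46.75 = 104.07.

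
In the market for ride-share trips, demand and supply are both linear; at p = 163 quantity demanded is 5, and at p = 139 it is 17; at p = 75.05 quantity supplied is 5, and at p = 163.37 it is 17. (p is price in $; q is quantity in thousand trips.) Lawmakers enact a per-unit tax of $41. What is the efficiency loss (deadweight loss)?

Demand slope = (139 − 163)/(17 − 5) = −2, so p = 173 − 2q.
Supply slope = (163.37 − 75.05)/(17 − 5) = 7.36, so p = 38.25 + 7.36q.
Competitive equilibrium: 173 − 2q = 38.25 + 7.36q → q* = 14.3964, p* = 144.2073.
With the tax, the buyer price exceeds the seller price by 41: (173 − 2q) − (38.25 + 7.36q) = 41 → q' = 10.016.
Δq = 14.3964 − 10.016 = 4.3804; the wedge equals the tax, 41.
DWL = ½ × 4.3804 × 41 = $89.80 thousand.

$89.80 thousand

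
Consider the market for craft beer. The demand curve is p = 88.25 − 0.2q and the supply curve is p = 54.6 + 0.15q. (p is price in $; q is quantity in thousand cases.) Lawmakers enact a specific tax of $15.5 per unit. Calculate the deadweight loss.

Competitive equilibrium: 88.25 − 0.2q = 54.6 + 0.15q → q* = 96.1429, p* = 69.0214.
With the tax, the buyer price exceeds the seller price by 15.5: (88.25 − 0.2q) − (54.6 + 0.15q) = 15.5 → q' = 51.8571.
Δq = 96.1429 − 51.8571 = 44.2858; the wedge equals the tax, 15.5.
Deadweight loss = ½ × 44.2858 × 15.5 = $343.21 thousand.

$343.21 thousand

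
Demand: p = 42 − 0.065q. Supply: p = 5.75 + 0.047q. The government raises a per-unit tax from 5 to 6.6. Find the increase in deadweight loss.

82.86

Competitive equilibrium: 42 − 0.065q = 5.75 + 0.047q → q* = 323.6607, p* = 20.9621.
For a per-unit tax t: Δq = t/0.112, so DWL = ½·t·(t/0.112) = t²/0.224.
At t = 5: DWL = 111.607. At t = 6.6: DWL = 194.464.
Increase = 194.464 − 111.607 = 82.86.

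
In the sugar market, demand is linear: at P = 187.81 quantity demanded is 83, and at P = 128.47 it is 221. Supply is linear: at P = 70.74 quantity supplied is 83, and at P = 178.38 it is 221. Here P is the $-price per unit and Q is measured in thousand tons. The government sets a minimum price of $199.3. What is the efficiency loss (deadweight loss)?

Demand slope = (128.47 − 187.81)/(221 − 83) = −0.43, so P = 223.5 − 0.43Q.
Supply slope = (178.38 − 70.74)/(221 − 83) = 0.78, so P = 6 + 0.78Q.
Competitive equilibrium: 223.5 − 0.43Q = 6 + 0.78Q → Q* = 179.7521, P* = 146.2066.
At the floor P = 199.3, quantity demanded = (223.5 − 199.3)/0.43 = 56.2791.
Sellers' marginal cost at Q' = 56.2791: 6 + 0.78·56.2791 = 49.8977.
ΔQ = 179.7521 − 56.2791 = 123.473; wedge = 199.3 − 49.8977 = 149.4023.
The triangle = ½ × 123.473 × 149.4023 = $9223.58 thousand.

$9223.58 thousand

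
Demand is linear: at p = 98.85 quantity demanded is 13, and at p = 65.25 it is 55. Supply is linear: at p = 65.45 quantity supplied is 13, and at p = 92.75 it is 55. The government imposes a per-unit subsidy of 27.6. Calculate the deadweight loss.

262.68

Demand slope = (65.25 − 98.85)/(55 − 13) = −0.8, so p = 109.25 − 0.8q.
Supply slope = (92.75 − 65.45)/(55 − 13) = 0.65, so p = 57 + 0.65q.
Competitive equilibrium: 109.25 − 0.8q = 57 + 0.65q → q* = 36.0345, p* = 80.4224.
The subsidy lowers effective supply by 27.6: p = 29.4 + 0.65q.
New quantity: 109.25 − 0.8q = 29.4 + 0.65q → q' = 55.069.
Overproduction Δq = 55.069 − 36.0345 = 19.0345; wedge = subsidy = 27.6.
The triangle = ½ × 19.0345 × 27.6 = 262.68.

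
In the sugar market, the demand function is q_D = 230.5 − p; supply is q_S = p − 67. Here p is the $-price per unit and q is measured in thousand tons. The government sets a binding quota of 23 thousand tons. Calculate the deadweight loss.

$3451.56 thousand

In inverse form: demand p = 230.5 − q, supply p = 67 + q.
Competitive equilibrium: 230.5 − q = 67 + q → q* = 81.75, p* = 148.75.
At q = 23: demand price = 230.5 − 1·23 = 207.5; supply price = 67 + 1·23 = 90.
Δq = 81.75 − 23 = 58.75; wedge = 207.5 − 90 = 117.5.
Welfare loss = ½ × 58.75 × 117.5 = $3451.56 thousand.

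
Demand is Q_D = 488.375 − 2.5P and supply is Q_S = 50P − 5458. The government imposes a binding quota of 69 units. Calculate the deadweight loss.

3896.41

In inverse form: demand P = 195.35 − 0.4Q, supply P = 109.16 + 0.02Q.
Competitive equilibrium: 195.35 − 0.4Q = 109.16 + 0.02Q → Q* = 205.2143, P* = 113.2643.
At Q = 69: demand price = 195.35 − 0.4·69 = 167.75; supply price = 109.16 + 0.02·69 = 110.54.
ΔQ = 205.2143 − 69 = 136.2143; wedge = 167.75 − 110.54 = 57.21.
Deadweight loss = ½ × 136.2143 × 57.21 = 3896.41.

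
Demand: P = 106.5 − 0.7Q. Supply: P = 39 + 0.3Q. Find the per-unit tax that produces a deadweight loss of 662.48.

Competitive equilibrium: 106.5 − 0.7Q = 39 + 0.3Q → Q* = 67.5, P* = 59.25.
A tax t gives ΔQ = t/1 and wedge t, so DWL = t²/2.
t²/2 = 662.48 → t² = 1324.96 → t = 36.4.

36.4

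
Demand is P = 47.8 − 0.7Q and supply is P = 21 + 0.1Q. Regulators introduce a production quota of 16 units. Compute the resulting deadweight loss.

Competitive equilibrium: 47.8 − 0.7Q = 21 + 0.1Q → Q* = 33.5, P* = 24.35.
At Q = 16: demand price = 47.8 − 0.7·16 = 36.6; supply price = 21 + 0.1·16 = 22.6.
ΔQ = 33.5 − 16 = 17.5; wedge = 36.6 − 22.6 = 14.
Deadweight loss = ½ × 17.5 × 14 = 122.50.

122.50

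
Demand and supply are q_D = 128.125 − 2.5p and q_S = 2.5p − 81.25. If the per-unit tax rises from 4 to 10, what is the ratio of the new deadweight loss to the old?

6.25

In inverse form: demand p = 51.25 − 0.4q, supply p = 32.5 + 0.4q.
Competitive equilibrium: 51.25 − 0.4q = 32.5 + 0.4q → q* = 23.4375, p* = 41.875.
For a per-unit tax t: Δq = t/0.8, so DWL = ½·t·(t/0.8) = t²/1.6.
At t = 4: DWL = 10. At t = 10: DWL = 62.5.
Ratio = (10/4)² = 6.25.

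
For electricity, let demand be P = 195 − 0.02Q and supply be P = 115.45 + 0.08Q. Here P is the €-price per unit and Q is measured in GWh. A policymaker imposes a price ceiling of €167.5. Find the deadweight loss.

Competitive equilibrium: 195 − 0.02Q = 115.45 + 0.08Q → Q* = 795.5, P* = 179.09.
At the ceiling P = 167.5, quantity supplied = (167.5 − 115.45)/0.08 = 650.625.
Willingness to pay at Q' = 650.625: 195 − 0.02·650.625 = 181.9875.
ΔQ = 795.5 − 650.625 = 144.875; wedge = 181.9875 − 167.5 = 14.4875.
The triangle = ½ × 144.875 × 14.4875 = €1049.44.

€1049.44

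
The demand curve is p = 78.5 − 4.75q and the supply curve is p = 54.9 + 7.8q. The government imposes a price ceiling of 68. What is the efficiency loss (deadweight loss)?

0.25

Competitive equilibrium: 78.5 − 4.75q = 54.9 + 7.8q → q* = 1.8805, p* = 69.5677.
At the ceiling p = 68, quantity supplied = (68 − 54.9)/7.8 = 1.6795.
Willingness to pay at q' = 1.6795: 78.5 − 4.75·1.6795 = 70.5224.
Δq = 1.8805 − 1.6795 = 0.201; wedge = 70.5224 − 68 = 2.5224.
DWL = ½ × 0.201 × 2.5224 = 0.25.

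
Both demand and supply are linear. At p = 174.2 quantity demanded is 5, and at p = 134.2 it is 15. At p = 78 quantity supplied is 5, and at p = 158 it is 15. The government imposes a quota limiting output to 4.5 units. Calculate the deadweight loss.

Demand slope = (134.2 − 174.2)/(15 − 5) = −4, so p = 194.2 − 4q.
Supply slope = (158 − 78)/(15 − 5) = 8, so p = 38 + 8q.
Competitive equilibrium: 194.2 − 4q = 38 + 8q → q* = 13.0167, p* = 142.1333.
At q = 4.5: demand price = 194.2 − 4·4.5 = 176.2; supply price = 38 + 8·4.5 = 74.
Δq = 13.0167 − 4.5 = 8.5167; wedge = 176.2 − 74 = 102.2.
DWL = ½ × 8.5167 × 102.2 = 435.20.

435.20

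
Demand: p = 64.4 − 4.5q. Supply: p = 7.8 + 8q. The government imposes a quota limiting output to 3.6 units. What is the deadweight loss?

5.38

Competitive equilibrium: 64.4 − 4.5q = 7.8 + 8q → q* = 4.528, p* = 44.024.
At q = 3.6: demand price = 64.4 − 4.5·3.6 = 48.2; supply price = 7.8 + 8·3.6 = 36.6.
Δq = 4.528 − 3.6 = 0.928; wedge = 48.2 − 36.6 = 11.6.
Welfare loss = ½ × 0.928 × 11.6 = 5.38.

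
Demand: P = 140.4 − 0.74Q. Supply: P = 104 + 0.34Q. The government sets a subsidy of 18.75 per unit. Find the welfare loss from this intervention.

162.76

Competitive equilibrium: 140.4 − 0.74Q = 104 + 0.34Q → Q* = 33.7037, P* = 115.4593.
The subsidy lowers effective supply by 18.75: P = 85.25 + 0.34Q.
New quantity: 140.4 − 0.74Q = 85.25 + 0.34Q → Q' = 51.0648.
Overproduction ΔQ = 51.0648 − 33.7037 = 17.3611; wedge = subsidy = 18.75.
Deadweight loss = ½ × 17.3611 × 18.75 = 162.76.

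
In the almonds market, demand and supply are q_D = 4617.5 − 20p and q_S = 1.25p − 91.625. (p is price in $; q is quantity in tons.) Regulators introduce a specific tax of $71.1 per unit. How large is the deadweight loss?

$2973.65

In inverse form: demand p = 230.875 − 0.05q, supply p = 73.3 + 0.8q.
Competitive equilibrium: 230.875 − 0.05q = 73.3 + 0.8q → q* = 185.3824, p* = 221.6059.
With the tax, the buyer price exceeds the seller price by 71.1: (230.875 − 0.05q) − (73.3 + 0.8q) = 71.1 → q' = 101.7353.
Δq = 185.3824 − 101.7353 = 83.6471; the wedge equals the tax, 71.1.
DWL = ½ × 83.6471 × 71.1 = $2973.65.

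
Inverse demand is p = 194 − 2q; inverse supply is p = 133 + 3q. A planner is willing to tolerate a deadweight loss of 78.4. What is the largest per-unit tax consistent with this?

Competitive equilibrium: 194 − 2q = 133 + 3q → q* = 12.2, p* = 169.6.
A tax t gives Δq = t/5 and wedge t, so DWL = t²/10.
t²/10 = 78.4 → t² = 784 → t = 28.

28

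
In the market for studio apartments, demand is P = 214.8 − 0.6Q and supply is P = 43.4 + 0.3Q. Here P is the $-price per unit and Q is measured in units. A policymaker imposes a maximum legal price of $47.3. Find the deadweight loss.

Competitive equilibrium: 214.8 − 0.6Q = 43.4 + 0.3Q → Q* = 190.4444, P* = 100.5333.
At the ceiling P = 47.3, quantity supplied = (47.3 − 43.4)/0.3 = 13.
Willingness to pay at Q' = 13: 214.8 − 0.6·13 = 207.
ΔQ = 190.4444 − 13 = 177.4444; wedge = 207 − 47.3 = 159.7.
The triangle = ½ × 177.4444 × 159.7 = $14168.94.

$14168.94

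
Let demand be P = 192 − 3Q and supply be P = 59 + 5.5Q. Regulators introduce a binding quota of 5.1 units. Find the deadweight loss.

472.77

Competitive equilibrium: 192 − 3Q = 59 + 5.5Q → Q* = 15.6471, P* = 145.0588.
At Q = 5.1: demand price = 192 − 3·5.1 = 176.7; supply price = 59 + 5.5·5.1 = 87.05.
ΔQ = 15.6471 − 5.1 = 10.5471; wedge = 176.7 − 87.05 = 89.65.
DWL = ½ × 10.5471 × 89.65 = 472.77.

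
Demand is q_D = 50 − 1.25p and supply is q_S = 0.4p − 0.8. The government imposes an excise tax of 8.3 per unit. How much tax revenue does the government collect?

74.70

In inverse form: demand p = 40 − 0.8q, supply p = 2 + 2.5q.
Competitive equilibrium: 40 − 0.8q = 2 + 2.5q → q* = 11.5152, p* = 30.7879.
With the tax, the buyer price exceeds the seller price by 8.3: (40 − 0.8q) − (2 + 2.5q) = 8.3 → q' = 9.
Tax revenue = 8.3 × 9 = 74.70.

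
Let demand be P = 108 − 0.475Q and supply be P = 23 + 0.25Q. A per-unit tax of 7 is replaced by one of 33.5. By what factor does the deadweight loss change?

22.903

Competitive equilibrium: 108 − 0.475Q = 23 + 0.25Q → Q* = 117.2414, P* = 52.3103.
For a per-unit tax t: ΔQ = t/0.725, so DWL = ½·t·(t/0.725) = t²/1.45.
At t = 7: DWL = 33.793. At t = 33.5: DWL = 773.966.
Ratio = (33.5/7)² = 22.903.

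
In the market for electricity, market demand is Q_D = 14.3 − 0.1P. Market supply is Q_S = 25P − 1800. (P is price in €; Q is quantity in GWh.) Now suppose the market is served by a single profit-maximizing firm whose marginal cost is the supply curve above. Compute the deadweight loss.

In inverse form: demand P = 143 − 10Q, supply P = 72 + 0.04Q.
Competitive equilibrium: 143 − 10Q = 72 + 0.04Q → Q* = 7.0717, P* = 72.2829.
Marginal revenue: MR = 143 − 20Q. Set MR = MC: 143 − 20Q = 72 + 0.04Q → Q_m = 3.5429.
Price P_m = 143 − 10·3.5429 = 107.571; MC(Q_m) = 72 + 0.04·3.5429 = 72.1417.
Competitive Q* = 7.0717, so ΔQ = 3.5288; wedge = 107.571 − 72.1417 = 35.4293.
Deadweight loss = ½ × 3.5288 × 35.4293 = €62.51.

€62.51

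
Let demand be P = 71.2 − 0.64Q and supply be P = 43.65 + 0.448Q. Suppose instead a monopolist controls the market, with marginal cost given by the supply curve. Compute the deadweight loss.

47.85

Competitive equilibrium: 71.2 − 0.64Q = 43.65 + 0.448Q → Q* = 25.3217, P* = 54.9941.
Marginal revenue: MR = 71.2 − 1.28Q. Set MR = MC: 71.2 − 1.28Q = 43.65 + 0.448Q → Q_m = 15.9433.
Price P_m = 71.2 − 0.64·15.9433 = 60.9963; MC(Q_m) = 43.65 + 0.448·15.9433 = 50.7926.
Competitive Q* = 25.3217, so ΔQ = 9.3784; wedge = 60.9963 − 50.7926 = 10.2037.
DWL = ½ × 9.3784 × 10.2037 = 47.85.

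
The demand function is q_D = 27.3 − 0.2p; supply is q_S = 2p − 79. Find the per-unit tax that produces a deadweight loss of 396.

66

In inverse form: demand p = 136.5 − 5q, supply p = 39.5 + 0.5q.
Competitive equilibrium: 136.5 − 5q = 39.5 + 0.5q → q* = 17.6364, p* = 48.3182.
A tax t gives Δq = t/5.5 and wedge t, so DWL = t²/11.
t²/11 = 396 → t² = 4356 → t = 66.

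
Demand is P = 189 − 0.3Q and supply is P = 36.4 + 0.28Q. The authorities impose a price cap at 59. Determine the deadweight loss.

Competitive equilibrium: 189 − 0.3Q = 36.4 + 0.28Q → Q* = 263.1034, P* = 110.069.
At the ceiling P = 59, quantity supplied = (59 − 36.4)/0.28 = 80.7143.
Willingness to pay at Q' = 80.7143: 189 − 0.3·80.7143 = 164.7857.
ΔQ = 263.1034 − 80.7143 = 182.3891; wedge = 164.7857 − 59 = 105.7857.
Deadweight loss = ½ × 182.3891 × 105.7857 = 9647.08.

9647.08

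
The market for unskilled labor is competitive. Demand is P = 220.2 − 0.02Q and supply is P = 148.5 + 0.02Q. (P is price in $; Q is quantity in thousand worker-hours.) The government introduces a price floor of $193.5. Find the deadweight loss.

Competitive equilibrium: 220.2 − 0.02Q = 148.5 + 0.02Q → Q* = 1792.5, P* = 184.35.
At the floor P = 193.5, quantity demanded = (220.2 − 193.5)/0.02 = 1335.
Sellers' marginal cost at Q' = 1335: 148.5 + 0.02·1335 = 175.2.
ΔQ = 1792.5 − 1335 = 457.5; wedge = 193.5 − 175.2 = 18.3.
DWL = ½ × 457.5 × 18.3 = $4186.125 thousand.

$4186.125 thousand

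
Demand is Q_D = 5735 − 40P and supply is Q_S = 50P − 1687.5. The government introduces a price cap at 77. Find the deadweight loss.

1684.42

In inverse form: demand P = 143.375 − 0.025Q, supply P = 33.75 + 0.02Q.
Competitive equilibrium: 143.375 − 0.025Q = 33.75 + 0.02Q → Q* = 2436.1111, P* = 82.4722.
At the ceiling P = 77, quantity supplied = (77 − 33.75)/0.02 = 2162.5.
Willingness to pay at Q' = 2162.5: 143.375 − 0.025·2162.5 = 89.3125.
ΔQ = 2436.1111 − 2162.5 = 273.6111; wedge = 89.3125 − 77 = 12.3125.
DWL = ½ × 273.6111 × 12.3125 = 1684.42.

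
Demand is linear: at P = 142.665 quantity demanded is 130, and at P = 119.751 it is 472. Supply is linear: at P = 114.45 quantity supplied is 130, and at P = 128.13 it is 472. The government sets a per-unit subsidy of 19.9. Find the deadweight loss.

1850.51

Demand slope = (119.751 − 142.665)/(472 − 130) = −0.067, so P = 151.375 − 0.067Q.
Supply slope = (128.13 − 114.45)/(472 − 130) = 0.04, so P = 109.25 + 0.04Q.
Competitive equilibrium: 151.375 − 0.067Q = 109.25 + 0.04Q → Q* = 393.6916, P* = 124.9977.
The subsidy lowers effective supply by 19.9: P = 89.35 + 0.04Q.
New quantity: 151.375 − 0.067Q = 89.35 + 0.04Q → Q' = 579.6729.
Overproduction ΔQ = 579.6729 − 393.6916 = 185.9813; wedge = subsidy = 19.9.
The triangle = ½ × 185.9813 × 19.9 = 1850.51.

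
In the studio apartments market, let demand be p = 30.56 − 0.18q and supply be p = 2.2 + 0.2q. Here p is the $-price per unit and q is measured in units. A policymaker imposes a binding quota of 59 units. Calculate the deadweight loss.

Competitive equilibrium: 30.56 − 0.18q = 2.2 + 0.2q → q* = 74.6316, p* = 17.1263.
At q = 59: demand price = 30.56 − 0.18·59 = 19.94; supply price = 2.2 + 0.2·59 = 14.
Δq = 74.6316 − 59 = 15.6316; wedge = 19.94 − 14 = 5.94.
The triangle = ½ × 15.6316 × 5.94 = $46.43.

$46.43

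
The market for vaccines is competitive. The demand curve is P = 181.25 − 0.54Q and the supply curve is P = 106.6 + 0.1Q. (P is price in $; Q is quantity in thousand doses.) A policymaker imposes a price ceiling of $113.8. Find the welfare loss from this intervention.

$637.69 thousand

Competitive equilibrium: 181.25 − 0.54Q = 106.6 + 0.1Q → Q* = 116.6406, P* = 118.2641.
At the ceiling P = 113.8, quantity supplied = (113.8 − 106.6)/0.1 = 72.
Willingness to pay at Q' = 72: 181.25 − 0.54·72 = 142.37.
ΔQ = 116.6406 − 72 = 44.6406; wedge = 142.37 − 113.8 = 28.57.
The triangle = ½ × 44.6406 × 28.57 = $637.69 thousand.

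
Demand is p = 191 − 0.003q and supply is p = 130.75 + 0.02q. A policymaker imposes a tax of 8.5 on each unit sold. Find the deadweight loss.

1570.65

Competitive equilibrium: 191 − 0.003q = 130.75 + 0.02q → q* = 2619.5652, p* = 183.1413.
With the tax, the buyer price exceeds the seller price by 8.5: (191 − 0.003q) − (130.75 + 0.02q) = 8.5 → q' = 2250.
Δq = 2619.5652 − 2250 = 369.5652; the wedge equals the tax, 8.5.
The triangle = ½ × 369.5652 × 8.5 = 1570.65.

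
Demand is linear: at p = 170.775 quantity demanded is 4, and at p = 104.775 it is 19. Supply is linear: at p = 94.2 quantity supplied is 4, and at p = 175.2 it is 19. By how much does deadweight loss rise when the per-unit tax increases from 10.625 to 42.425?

Demand slope = (104.775 − 170.775)/(19 − 4) = −4.4, so p = 188.375 − 4.4q.
Supply slope = (175.2 − 94.2)/(19 − 4) = 5.4, so p = 72.6 + 5.4q.
Competitive equilibrium: 188.375 − 4.4q = 72.6 + 5.4q → q* = 11.8138, p* = 136.3944.
For a per-unit tax t: Δq = t/9.8, so DWL = ½·t·(t/9.8) = t²/19.6.
At t = 10.625: DWL = 5.76. At t = 42.425: DWL = 91.831.
Increase = 91.831 − 5.76 = 86.07.

86.07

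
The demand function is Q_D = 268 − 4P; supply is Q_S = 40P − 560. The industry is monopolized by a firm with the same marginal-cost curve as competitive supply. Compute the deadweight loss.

In inverse form: demand P = 67 − 0.25Q, supply P = 14 + 0.025Q.
Competitive equilibrium: 67 − 0.25Q = 14 + 0.025Q → Q* = 192.7273, P* = 18.8182.
Marginal revenue: MR = 67 − 0.5Q. Set MR = MC: 67 − 0.5Q = 14 + 0.025Q → Q_m = 100.9524.
Price P_m = 67 − 0.25·100.9524 = 41.7619; MC(Q_m) = 14 + 0.025·100.9524 = 16.5238.
Competitive Q* = 192.7273, so ΔQ = 91.7749; wedge = 41.7619 − 16.5238 = 25.2381.
Deadweight loss = ½ × 91.7749 × 25.2381 = 1158.11.

1158.11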